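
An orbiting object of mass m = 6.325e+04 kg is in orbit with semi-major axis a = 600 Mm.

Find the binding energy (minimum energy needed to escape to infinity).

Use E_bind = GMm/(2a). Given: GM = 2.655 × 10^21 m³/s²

Convert to SI: a = 600 Mm = 6e+08 m.
Total orbital energy is E = −GMm/(2a); binding energy is E_bind = −E = GMm/(2a).
E_bind = 2.655e+21 · 6.325e+04 / (2 · 6e+08) J ≈ 1.399e+17 J = 139.9 PJ.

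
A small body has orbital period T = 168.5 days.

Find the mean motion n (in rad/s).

Convert to SI: T = 168.5 days = 1.45584e+07 s.
n = 2π / T.
n = 2π / 1.45584e+07 s ≈ 4.316e-07 rad/s.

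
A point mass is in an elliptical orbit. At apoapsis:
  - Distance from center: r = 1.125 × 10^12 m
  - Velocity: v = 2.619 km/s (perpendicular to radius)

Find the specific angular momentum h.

Convert to SI: v = 2.619 km/s = 2619 m/s.
With v perpendicular to r, h = r · v.
h = 1.125e+12 · 2619 m²/s ≈ 2.946e+15 m²/s.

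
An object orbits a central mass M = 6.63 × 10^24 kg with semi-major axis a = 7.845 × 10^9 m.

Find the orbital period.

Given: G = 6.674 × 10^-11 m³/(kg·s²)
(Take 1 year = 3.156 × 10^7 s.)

GM = G · M = 6.674e-11 · 6.63e+24 = 4.42486e+14 m³/s².
Kepler's third law: T = 2π √(a³ / GM).
Substituting a = 7.845e+09 m and GM = 4.42486e+14 m³/s²:
T = 2π √((7.845e+09)³ / 4.42486e+14) s
T ≈ 2.075e+08 s = 6.576 years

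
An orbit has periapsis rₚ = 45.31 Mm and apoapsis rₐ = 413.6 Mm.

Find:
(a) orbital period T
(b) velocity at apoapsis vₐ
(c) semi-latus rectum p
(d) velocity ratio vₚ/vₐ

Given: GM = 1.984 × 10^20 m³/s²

Convert to SI: rₚ = 45.31 Mm = 4.531e+07 m; rₐ = 413.6 Mm = 4.136e+08 m.
(a) With a = (rₚ + rₐ)/2 = 2.29455e+08 m, T = 2π √(a³/GM) = 2π √((2.29455e+08)³/1.984e+20) s ≈ 1550 s
(b) With a = (rₚ + rₐ)/2 = 2.29455e+08 m, vₐ = √(GM (2/rₐ − 1/a)) = √(1.984e+20 · (2/4.136e+08 − 1/2.29455e+08)) m/s ≈ 3.078e+05 m/s
(c) From a = (rₚ + rₐ)/2 = 2.29455e+08 m and e = (rₐ − rₚ)/(rₐ + rₚ) = 0.802532, p = a(1 − e²) = 2.29455e+08 · (1 − (0.802532)²) ≈ 8.167e+07 m
(d) Conservation of angular momentum (rₚvₚ = rₐvₐ) gives vₚ/vₐ = rₐ/rₚ = 4.136e+08/4.531e+07 ≈ 9.128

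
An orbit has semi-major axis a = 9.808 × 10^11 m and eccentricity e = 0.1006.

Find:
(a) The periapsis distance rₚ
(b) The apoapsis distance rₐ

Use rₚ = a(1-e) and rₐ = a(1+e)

(a) rₚ = a(1 − e) = 9.808e+11 · (1 − 0.1006) = 9.808e+11 · 0.8994 ≈ 8.821e+11 m = 8.821 × 10^11 m.
(b) rₐ = a(1 + e) = 9.808e+11 · (1 + 0.1006) = 9.808e+11 · 1.1006 ≈ 1.079e+12 m = 1.079 × 10^12 m.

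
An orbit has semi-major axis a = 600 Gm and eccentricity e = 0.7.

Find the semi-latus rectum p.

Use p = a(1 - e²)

Convert to SI: a = 600 Gm = 6e+11 m.
p = a (1 − e²).
p = 6e+11 · (1 − (0.7)²) = 6e+11 · 0.51 ≈ 3.06e+11 m = 306 Gm.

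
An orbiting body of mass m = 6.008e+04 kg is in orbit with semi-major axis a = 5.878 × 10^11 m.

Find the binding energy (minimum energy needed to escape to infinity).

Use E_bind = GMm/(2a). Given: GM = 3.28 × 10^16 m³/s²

Total orbital energy is E = −GMm/(2a); binding energy is E_bind = −E = GMm/(2a).
E_bind = 3.28e+16 · 6.008e+04 / (2 · 5.878e+11) J ≈ 1.676e+09 J = 1.676 GJ.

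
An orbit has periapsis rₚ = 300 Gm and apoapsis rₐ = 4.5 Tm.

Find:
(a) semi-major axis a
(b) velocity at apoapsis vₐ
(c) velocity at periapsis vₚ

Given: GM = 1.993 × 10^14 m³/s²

Convert to SI: rₚ = 300 Gm = 3e+11 m; rₐ = 4.5 Tm = 4.5e+12 m.
(a) a = (rₚ + rₐ)/2 = (3e+11 + 4.5e+12)/2 ≈ 2.4e+12 m
(b) With a = (rₚ + rₐ)/2 = 2.4e+12 m, vₐ = √(GM (2/rₐ − 1/a)) = √(1.993e+14 · (2/4.5e+12 − 1/2.4e+12)) m/s ≈ 2.353 m/s
(c) With a = (rₚ + rₐ)/2 = 2.4e+12 m, vₚ = √(GM (2/rₚ − 1/a)) = √(1.993e+14 · (2/3e+11 − 1/2.4e+12)) m/s ≈ 35.29 m/s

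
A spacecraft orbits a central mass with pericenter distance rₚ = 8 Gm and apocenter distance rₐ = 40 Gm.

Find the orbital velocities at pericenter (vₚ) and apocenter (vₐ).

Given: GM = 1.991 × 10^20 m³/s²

Convert to SI: rₚ = 8 Gm = 8e+09 m; rₐ = 40 Gm = 4e+10 m.
Use the vis-viva equation v² = GM(2/r − 1/a) with a = (rₚ + rₐ)/2 = (8e+09 + 4e+10)/2 = 2.4e+10 m.
vₚ = √(GM · (2/rₚ − 1/a)) = √(1.991e+20 · (2/8e+09 − 1/2.4e+10)) m/s ≈ 2.037e+05 m/s = 203.7 km/s.
vₐ = √(GM · (2/rₐ − 1/a)) = √(1.991e+20 · (2/4e+10 − 1/2.4e+10)) m/s ≈ 4.073e+04 m/s = 40.73 km/s.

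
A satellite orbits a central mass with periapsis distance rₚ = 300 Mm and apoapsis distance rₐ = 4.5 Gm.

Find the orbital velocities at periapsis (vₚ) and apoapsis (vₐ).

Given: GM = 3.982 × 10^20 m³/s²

Convert to SI: rₚ = 300 Mm = 3e+08 m; rₐ = 4.5 Gm = 4.5e+09 m.
Use the vis-viva equation v² = GM(2/r − 1/a) with a = (rₚ + rₐ)/2 = (3e+08 + 4.5e+09)/2 = 2.4e+09 m.
vₚ = √(GM · (2/rₚ − 1/a)) = √(3.982e+20 · (2/3e+08 − 1/2.4e+09)) m/s ≈ 1.578e+06 m/s = 1578 km/s.
vₐ = √(GM · (2/rₐ − 1/a)) = √(3.982e+20 · (2/4.5e+09 − 1/2.4e+09)) m/s ≈ 1.052e+05 m/s = 105.2 km/s.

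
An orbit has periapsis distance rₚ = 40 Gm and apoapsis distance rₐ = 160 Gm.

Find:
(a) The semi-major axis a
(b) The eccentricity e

Convert to SI: rₚ = 40 Gm = 4e+10 m; rₐ = 160 Gm = 1.6e+11 m.
(a) a = (rₚ + rₐ) / 2 = (4e+10 + 1.6e+11) / 2 ≈ 1e+11 m = 100 Gm.
(b) e = (rₐ − rₚ) / (rₐ + rₚ) = (1.6e+11 − 4e+10) / (1.6e+11 + 4e+10) ≈ 0.6.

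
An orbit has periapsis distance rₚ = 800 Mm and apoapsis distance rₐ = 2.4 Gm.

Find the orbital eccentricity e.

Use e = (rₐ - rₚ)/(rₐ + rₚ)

Convert to SI: rₚ = 800 Mm = 8e+08 m; rₐ = 2.4 Gm = 2.4e+09 m.
e = (rₐ − rₚ) / (rₐ + rₚ).
e = (2.4e+09 − 8e+08) / (2.4e+09 + 8e+08) = 1.6e+09 / 3.2e+09 ≈ 0.5.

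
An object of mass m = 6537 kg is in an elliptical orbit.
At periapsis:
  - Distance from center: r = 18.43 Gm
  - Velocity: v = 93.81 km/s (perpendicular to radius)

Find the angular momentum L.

Convert to SI: r = 18.43 Gm = 1.843e+10 m; v = 93.81 km/s = 93810 m/s.
Since v is perpendicular to r, L = m · v · r.
L = 6537 · 93810 · 1.843e+10 kg·m²/s ≈ 1.13e+19 kg·m²/s.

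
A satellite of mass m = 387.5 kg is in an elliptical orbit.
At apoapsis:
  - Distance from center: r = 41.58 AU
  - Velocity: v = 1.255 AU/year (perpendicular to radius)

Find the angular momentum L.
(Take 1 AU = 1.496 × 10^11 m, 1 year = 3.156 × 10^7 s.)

Convert to SI: r = 41.58 AU = 6.22037e+12 m; v = 1.255 AU/year = 5948.92 m/s.
Since v is perpendicular to r, L = m · v · r.
L = 387.5 · 5948.92 · 6.22037e+12 kg·m²/s ≈ 1.434e+19 kg·m²/s.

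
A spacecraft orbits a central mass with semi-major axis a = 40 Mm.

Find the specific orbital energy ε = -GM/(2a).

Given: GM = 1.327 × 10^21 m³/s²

Convert to SI: a = 40 Mm = 4e+07 m.
ε = −GM / (2a).
ε = −1.327e+21 / (2 · 4e+07) J/kg ≈ -1.659e+13 J/kg = -1.659e+04 GJ/kg.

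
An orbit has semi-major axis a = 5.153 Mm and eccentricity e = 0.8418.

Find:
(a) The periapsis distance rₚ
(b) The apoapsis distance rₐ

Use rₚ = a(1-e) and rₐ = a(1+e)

Convert to SI: a = 5.153 Mm = 5.153e+06 m.
(a) rₚ = a(1 − e) = 5.153e+06 · (1 − 0.8418) = 5.153e+06 · 0.1582 ≈ 8.152e+05 m = 815.2 km.
(b) rₐ = a(1 + e) = 5.153e+06 · (1 + 0.8418) = 5.153e+06 · 1.8418 ≈ 9.491e+06 m = 9.491 Mm.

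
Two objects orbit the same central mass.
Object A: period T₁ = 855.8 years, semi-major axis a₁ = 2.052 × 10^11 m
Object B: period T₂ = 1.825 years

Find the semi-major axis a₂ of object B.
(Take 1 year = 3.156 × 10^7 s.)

Convert to SI: T₁ = 855.8 years = 2.7009e+10 s; T₂ = 1.825 years = 5.7597e+07 s.
Kepler's third law: (T₁/T₂)² = (a₁/a₂)³ ⇒ a₂ = a₁ · (T₂/T₁)^(2/3).
T₂/T₁ = 5.7597e+07 / 2.7009e+10 = 0.00213251.
a₂ = 2.052e+11 · (0.00213251)^(2/3) m ≈ 3.4e+09 m = 3.4 × 10^9 m.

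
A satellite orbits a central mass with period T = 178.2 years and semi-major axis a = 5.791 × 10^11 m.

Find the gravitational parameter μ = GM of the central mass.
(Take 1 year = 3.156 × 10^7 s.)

Convert to SI: T = 178.2 years = 5.62399e+09 s.
GM = 4π² · a³ / T².
GM = 4π² · (5.791e+11)³ / (5.62399e+09)² m³/s² ≈ 2.424e+17 m³/s² = 2.424 × 10^17 m³/s².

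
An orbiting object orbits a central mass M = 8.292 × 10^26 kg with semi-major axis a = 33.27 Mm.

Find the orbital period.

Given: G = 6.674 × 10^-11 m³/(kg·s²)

Convert to SI: a = 33.27 Mm = 3.327e+07 m.
GM = G · M = 6.674e-11 · 8.292e+26 = 5.53408e+16 m³/s².
Kepler's third law: T = 2π √(a³ / GM).
Substituting a = 3.327e+07 m and GM = 5.53408e+16 m³/s²:
T = 2π √((3.327e+07)³ / 5.53408e+16) s
T ≈ 5126 s = 1.424 hours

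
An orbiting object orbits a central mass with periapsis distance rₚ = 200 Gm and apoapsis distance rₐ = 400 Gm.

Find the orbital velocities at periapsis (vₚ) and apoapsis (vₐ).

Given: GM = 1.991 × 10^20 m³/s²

Convert to SI: rₚ = 200 Gm = 2e+11 m; rₐ = 400 Gm = 4e+11 m.
Use the vis-viva equation v² = GM(2/r − 1/a) with a = (rₚ + rₐ)/2 = (2e+11 + 4e+11)/2 = 3e+11 m.
vₚ = √(GM · (2/rₚ − 1/a)) = √(1.991e+20 · (2/2e+11 − 1/3e+11)) m/s ≈ 3.643e+04 m/s = 36.43 km/s.
vₐ = √(GM · (2/rₐ − 1/a)) = √(1.991e+20 · (2/4e+11 − 1/3e+11)) m/s ≈ 1.822e+04 m/s = 18.22 km/s.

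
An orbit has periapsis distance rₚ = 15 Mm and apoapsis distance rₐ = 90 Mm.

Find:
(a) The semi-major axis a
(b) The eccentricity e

Convert to SI: rₚ = 15 Mm = 1.5e+07 m; rₐ = 90 Mm = 9e+07 m.
(a) a = (rₚ + rₐ) / 2 = (1.5e+07 + 9e+07) / 2 ≈ 5.25e+07 m = 52.5 Mm.
(b) e = (rₐ − rₚ) / (rₐ + rₚ) = (9e+07 − 1.5e+07) / (9e+07 + 1.5e+07) ≈ 0.7143.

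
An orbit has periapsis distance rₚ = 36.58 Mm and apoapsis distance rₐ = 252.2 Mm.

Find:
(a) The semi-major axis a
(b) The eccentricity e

Convert to SI: rₚ = 36.58 Mm = 3.658e+07 m; rₐ = 252.2 Mm = 2.522e+08 m.
(a) a = (rₚ + rₐ) / 2 = (3.658e+07 + 2.522e+08) / 2 ≈ 1.444e+08 m = 144.4 Mm.
(b) e = (rₐ − rₚ) / (rₐ + rₚ) = (2.522e+08 − 3.658e+07) / (2.522e+08 + 3.658e+07) ≈ 0.7467.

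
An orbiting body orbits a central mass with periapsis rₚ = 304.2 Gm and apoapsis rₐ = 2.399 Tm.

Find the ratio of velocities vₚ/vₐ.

Convert to SI: rₚ = 304.2 Gm = 3.042e+11 m; rₐ = 2.399 Tm = 2.399e+12 m.
Conservation of angular momentum gives rₚvₚ = rₐvₐ, so vₚ/vₐ = rₐ/rₚ.
vₚ/vₐ = 2.399e+12 / 3.042e+11 ≈ 7.886.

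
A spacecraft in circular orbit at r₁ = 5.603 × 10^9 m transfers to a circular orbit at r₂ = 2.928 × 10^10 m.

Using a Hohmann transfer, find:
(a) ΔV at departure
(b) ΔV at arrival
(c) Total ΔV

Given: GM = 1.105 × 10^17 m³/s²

Transfer semi-major axis: a_t = (r₁ + r₂)/2 = (5.603e+09 + 2.928e+10)/2 = 1.74415e+10 m.
Circular speeds: v₁ = √(GM/r₁) = 4440.9 m/s, v₂ = √(GM/r₂) = 1942.65 m/s.
Transfer speeds (vis-viva v² = GM(2/r − 1/a_t)): v₁ᵗ = 5753.93 m/s, v₂ᵗ = 1101.07 m/s.
(a) ΔV₁ = |v₁ᵗ − v₁| ≈ 1313 m/s = 1.313 km/s.
(b) ΔV₂ = |v₂ − v₂ᵗ| ≈ 841.6 m/s = 841.6 m/s.
(c) ΔV_total = ΔV₁ + ΔV₂ ≈ 2155 m/s = 2.155 km/s.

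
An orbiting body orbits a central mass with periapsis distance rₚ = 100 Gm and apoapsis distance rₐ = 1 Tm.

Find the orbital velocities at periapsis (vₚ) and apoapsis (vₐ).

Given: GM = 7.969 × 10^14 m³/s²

Convert to SI: rₚ = 100 Gm = 1e+11 m; rₐ = 1 Tm = 1e+12 m.
Use the vis-viva equation v² = GM(2/r − 1/a) with a = (rₚ + rₐ)/2 = (1e+11 + 1e+12)/2 = 5.5e+11 m.
vₚ = √(GM · (2/rₚ − 1/a)) = √(7.969e+14 · (2/1e+11 − 1/5.5e+11)) m/s ≈ 120.4 m/s = 120.4 m/s.
vₐ = √(GM · (2/rₐ − 1/a)) = √(7.969e+14 · (2/1e+12 − 1/5.5e+11)) m/s ≈ 12.04 m/s = 12.04 m/s.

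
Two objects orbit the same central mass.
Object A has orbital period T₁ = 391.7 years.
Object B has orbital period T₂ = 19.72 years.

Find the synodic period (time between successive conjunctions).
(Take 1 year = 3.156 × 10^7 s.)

Convert to SI: T₁ = 391.7 years = 1.23621e+10 s; T₂ = 19.72 years = 6.22363e+08 s.
T_syn = |T₁ · T₂ / (T₁ − T₂)|.
T_syn = |1.23621e+10 · 6.22363e+08 / (1.23621e+10 − 6.22363e+08)| s ≈ 6.554e+08 s = 20.77 years.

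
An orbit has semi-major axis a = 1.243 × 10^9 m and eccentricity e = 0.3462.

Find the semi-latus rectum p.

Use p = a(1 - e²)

p = a (1 − e²).
p = 1.243e+09 · (1 − (0.3462)²) = 1.243e+09 · 0.880146 ≈ 1.094e+09 m = 1.094 × 10^9 m.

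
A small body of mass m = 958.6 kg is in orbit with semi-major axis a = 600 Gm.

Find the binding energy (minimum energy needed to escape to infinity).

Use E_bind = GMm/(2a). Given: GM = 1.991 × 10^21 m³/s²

Convert to SI: a = 600 Gm = 6e+11 m.
Total orbital energy is E = −GMm/(2a); binding energy is E_bind = −E = GMm/(2a).
E_bind = 1.991e+21 · 958.6 / (2 · 6e+11) J ≈ 1.59e+12 J = 1.59 TJ.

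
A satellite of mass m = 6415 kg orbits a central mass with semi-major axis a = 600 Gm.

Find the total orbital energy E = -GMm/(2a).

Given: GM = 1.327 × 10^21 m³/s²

Convert to SI: a = 600 Gm = 6e+11 m.
E = −GMm / (2a).
E = −1.327e+21 · 6415 / (2 · 6e+11) J ≈ -7.094e+12 J = -7.094 TJ.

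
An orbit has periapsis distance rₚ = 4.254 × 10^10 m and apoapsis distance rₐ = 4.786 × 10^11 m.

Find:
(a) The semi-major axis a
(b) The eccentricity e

(a) a = (rₚ + rₐ) / 2 = (4.254e+10 + 4.786e+11) / 2 ≈ 2.606e+11 m = 2.606 × 10^11 m.
(b) e = (rₐ − rₚ) / (rₐ + rₚ) = (4.786e+11 − 4.254e+10) / (4.786e+11 + 4.254e+10) ≈ 0.8367.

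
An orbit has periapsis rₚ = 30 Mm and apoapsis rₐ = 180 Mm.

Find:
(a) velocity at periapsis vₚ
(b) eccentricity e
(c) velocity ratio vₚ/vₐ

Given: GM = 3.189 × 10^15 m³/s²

Convert to SI: rₚ = 30 Mm = 3e+07 m; rₐ = 180 Mm = 1.8e+08 m.
(a) With a = (rₚ + rₐ)/2 = 1.05e+08 m, vₚ = √(GM (2/rₚ − 1/a)) = √(3.189e+15 · (2/3e+07 − 1/1.05e+08)) m/s ≈ 1.35e+04 m/s
(b) e = (rₐ − rₚ)/(rₐ + rₚ) = (1.8e+08 − 3e+07)/(1.8e+08 + 3e+07) ≈ 0.7143
(c) Conservation of angular momentum (rₚvₚ = rₐvₐ) gives vₚ/vₐ = rₐ/rₚ = 1.8e+08/3e+07 ≈ 6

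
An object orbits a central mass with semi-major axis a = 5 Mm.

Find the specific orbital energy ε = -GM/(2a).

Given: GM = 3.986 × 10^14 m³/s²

Convert to SI: a = 5 Mm = 5e+06 m.
ε = −GM / (2a).
ε = −3.986e+14 / (2 · 5e+06) J/kg ≈ -3.986e+07 J/kg = -39.86 MJ/kg.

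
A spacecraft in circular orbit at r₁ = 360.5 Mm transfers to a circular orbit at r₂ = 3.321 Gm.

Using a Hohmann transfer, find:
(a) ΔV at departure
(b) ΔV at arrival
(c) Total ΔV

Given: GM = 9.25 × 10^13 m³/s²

Convert to SI: r₁ = 360.5 Mm = 3.605e+08 m; r₂ = 3.321 Gm = 3.321e+09 m.
Transfer semi-major axis: a_t = (r₁ + r₂)/2 = (3.605e+08 + 3.321e+09)/2 = 1.84075e+09 m.
Circular speeds: v₁ = √(GM/r₁) = 506.545 m/s, v₂ = √(GM/r₂) = 166.892 m/s.
Transfer speeds (vis-viva v² = GM(2/r − 1/a_t)): v₁ᵗ = 680.386 m/s, v₂ᵗ = 73.857 m/s.
(a) ΔV₁ = |v₁ᵗ − v₁| ≈ 173.8 m/s = 173.8 m/s.
(b) ΔV₂ = |v₂ − v₂ᵗ| ≈ 93.04 m/s = 93.04 m/s.
(c) ΔV_total = ΔV₁ + ΔV₂ ≈ 266.9 m/s = 266.9 m/s.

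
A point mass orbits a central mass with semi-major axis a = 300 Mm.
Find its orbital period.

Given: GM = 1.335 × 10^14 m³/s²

Convert to SI: a = 300 Mm = 3e+08 m.
Kepler's third law: T = 2π √(a³ / GM).
Substituting a = 3e+08 m and GM = 1.335e+14 m³/s²:
T = 2π √((3e+08)³ / 1.335e+14) s
T ≈ 2.826e+06 s = 32.7 days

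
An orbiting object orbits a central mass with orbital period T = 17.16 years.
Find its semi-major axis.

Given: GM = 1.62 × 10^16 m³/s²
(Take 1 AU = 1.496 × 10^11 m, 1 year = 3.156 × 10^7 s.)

Convert to SI: T = 17.16 years = 5.4157e+08 s.
Invert Kepler's third law: a = (GM · T² / (4π²))^(1/3).
Substituting T = 5.4157e+08 s and GM = 1.62e+16 m³/s²:
a = (1.62e+16 · (5.4157e+08)² / (4π²))^(1/3) m
a ≈ 4.937e+10 m = 0.33 AU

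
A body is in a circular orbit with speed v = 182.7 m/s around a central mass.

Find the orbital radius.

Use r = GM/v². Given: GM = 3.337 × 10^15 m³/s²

For a circular orbit, v² = GM / r, so r = GM / v².
r = 3.337e+15 / (182.7)² m ≈ 9.997e+10 m = 99.97 Gm.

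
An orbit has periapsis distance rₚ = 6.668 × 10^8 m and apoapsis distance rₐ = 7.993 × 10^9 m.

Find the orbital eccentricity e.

e = (rₐ − rₚ) / (rₐ + rₚ).
e = (7.993e+09 − 6.668e+08) / (7.993e+09 + 6.668e+08) = 7.3262e+09 / 8.6598e+09 ≈ 0.846.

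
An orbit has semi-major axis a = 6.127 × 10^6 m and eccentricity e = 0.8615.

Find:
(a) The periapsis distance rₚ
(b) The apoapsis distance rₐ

(a) rₚ = a(1 − e) = 6.127e+06 · (1 − 0.8615) = 6.127e+06 · 0.1385 ≈ 8.486e+05 m = 8.486 × 10^5 m.
(b) rₐ = a(1 + e) = 6.127e+06 · (1 + 0.8615) = 6.127e+06 · 1.8615 ≈ 1.141e+07 m = 1.141 × 10^7 m.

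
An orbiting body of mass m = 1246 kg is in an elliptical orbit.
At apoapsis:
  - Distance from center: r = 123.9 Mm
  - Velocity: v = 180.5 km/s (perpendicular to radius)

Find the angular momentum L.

Convert to SI: r = 123.9 Mm = 1.239e+08 m; v = 180.5 km/s = 180500 m/s.
Since v is perpendicular to r, L = m · v · r.
L = 1246 · 180500 · 1.239e+08 kg·m²/s ≈ 2.787e+16 kg·m²/s.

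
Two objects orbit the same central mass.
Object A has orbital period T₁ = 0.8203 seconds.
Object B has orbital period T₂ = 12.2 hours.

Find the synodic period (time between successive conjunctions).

Convert to SI: T₂ = 12.2 hours = 43920 s.
T_syn = |T₁ · T₂ / (T₁ − T₂)|.
T_syn = |0.8203 · 43920 / (0.8203 − 43920)| s ≈ 0.8203 s = 0.8203 seconds.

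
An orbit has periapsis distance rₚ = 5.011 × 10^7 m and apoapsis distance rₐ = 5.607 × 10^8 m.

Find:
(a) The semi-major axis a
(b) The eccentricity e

(a) a = (rₚ + rₐ) / 2 = (5.011e+07 + 5.607e+08) / 2 ≈ 3.054e+08 m = 3.054 × 10^8 m.
(b) e = (rₐ − rₚ) / (rₐ + rₚ) = (5.607e+08 − 5.011e+07) / (5.607e+08 + 5.011e+07) ≈ 0.8359.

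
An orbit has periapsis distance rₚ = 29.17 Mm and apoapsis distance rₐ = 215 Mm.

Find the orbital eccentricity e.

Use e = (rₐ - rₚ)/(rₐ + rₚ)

Convert to SI: rₚ = 29.17 Mm = 2.917e+07 m; rₐ = 215 Mm = 2.15e+08 m.
e = (rₐ − rₚ) / (rₐ + rₚ).
e = (2.15e+08 − 2.917e+07) / (2.15e+08 + 2.917e+07) = 1.8583e+08 / 2.4417e+08 ≈ 0.7611.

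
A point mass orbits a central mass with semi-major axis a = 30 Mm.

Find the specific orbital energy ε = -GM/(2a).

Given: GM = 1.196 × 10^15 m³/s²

Convert to SI: a = 30 Mm = 3e+07 m.
ε = −GM / (2a).
ε = −1.196e+15 / (2 · 3e+07) J/kg ≈ -1.993e+07 J/kg = -19.93 MJ/kg.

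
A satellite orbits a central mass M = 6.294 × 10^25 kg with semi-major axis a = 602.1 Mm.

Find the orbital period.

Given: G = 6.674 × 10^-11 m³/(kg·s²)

Convert to SI: a = 602.1 Mm = 6.021e+08 m.
GM = G · M = 6.674e-11 · 6.294e+25 = 4.20062e+15 m³/s².
Kepler's third law: T = 2π √(a³ / GM).
Substituting a = 6.021e+08 m and GM = 4.20062e+15 m³/s²:
T = 2π √((6.021e+08)³ / 4.20062e+15) s
T ≈ 1.432e+06 s = 16.58 days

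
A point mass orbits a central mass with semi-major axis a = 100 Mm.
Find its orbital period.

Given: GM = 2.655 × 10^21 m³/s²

Convert to SI: a = 100 Mm = 1e+08 m.
Kepler's third law: T = 2π √(a³ / GM).
Substituting a = 1e+08 m and GM = 2.655e+21 m³/s²:
T = 2π √((1e+08)³ / 2.655e+21) s
T ≈ 121.9 s = 2.032 minutes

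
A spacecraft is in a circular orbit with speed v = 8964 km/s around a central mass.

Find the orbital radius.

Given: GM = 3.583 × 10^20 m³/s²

Convert to SI: v = 8964 km/s = 8.964e+06 m/s.
For a circular orbit, v² = GM / r, so r = GM / v².
r = 3.583e+20 / (8.964e+06)² m ≈ 4.459e+06 m = 4.459 Mm.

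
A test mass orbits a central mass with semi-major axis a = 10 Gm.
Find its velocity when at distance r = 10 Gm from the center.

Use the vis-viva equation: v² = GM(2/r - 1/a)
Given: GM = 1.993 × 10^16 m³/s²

Convert to SI: a = 10 Gm = 1e+10 m; r = 10 Gm = 1e+10 m.
Vis-viva: v = √(GM · (2/r − 1/a)).
2/r − 1/a = 2/1e+10 − 1/1e+10 = 1e-10 m⁻¹.
v = √(1.993e+16 · 1e-10) m/s ≈ 1412 m/s = 1.412 km/s.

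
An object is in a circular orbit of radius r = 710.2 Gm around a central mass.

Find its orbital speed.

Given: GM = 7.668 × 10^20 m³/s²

Convert to SI: r = 710.2 Gm = 7.102e+11 m.
For a circular orbit, gravity supplies the centripetal force, so v = √(GM / r).
v = √(7.668e+20 / 7.102e+11) m/s ≈ 3.286e+04 m/s = 32.86 km/s.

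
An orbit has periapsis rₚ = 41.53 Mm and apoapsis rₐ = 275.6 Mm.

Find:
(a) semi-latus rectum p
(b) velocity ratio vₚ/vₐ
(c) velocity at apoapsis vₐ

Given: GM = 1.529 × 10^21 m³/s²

Convert to SI: rₚ = 41.53 Mm = 4.153e+07 m; rₐ = 275.6 Mm = 2.756e+08 m.
(a) From a = (rₚ + rₐ)/2 = 1.58565e+08 m and e = (rₐ − rₚ)/(rₐ + rₚ) = 0.738088, p = a(1 − e²) = 1.58565e+08 · (1 − (0.738088)²) ≈ 7.218e+07 m
(b) Conservation of angular momentum (rₚvₚ = rₐvₐ) gives vₚ/vₐ = rₐ/rₚ = 2.756e+08/4.153e+07 ≈ 6.636
(c) With a = (rₚ + rₐ)/2 = 1.58565e+08 m, vₐ = √(GM (2/rₐ − 1/a)) = √(1.529e+21 · (2/2.756e+08 − 1/1.58565e+08)) m/s ≈ 1.205e+06 m/s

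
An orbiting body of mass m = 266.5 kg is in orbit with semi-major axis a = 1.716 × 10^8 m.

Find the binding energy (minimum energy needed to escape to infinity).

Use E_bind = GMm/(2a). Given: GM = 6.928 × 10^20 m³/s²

Total orbital energy is E = −GMm/(2a); binding energy is E_bind = −E = GMm/(2a).
E_bind = 6.928e+20 · 266.5 / (2 · 1.716e+08) J ≈ 5.38e+14 J = 538 TJ.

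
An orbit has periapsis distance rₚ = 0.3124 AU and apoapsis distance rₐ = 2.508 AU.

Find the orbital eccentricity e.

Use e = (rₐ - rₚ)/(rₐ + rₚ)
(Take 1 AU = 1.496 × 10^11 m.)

Convert to SI: rₚ = 0.3124 AU = 4.6735e+10 m; rₐ = 2.508 AU = 3.75197e+11 m.
e = (rₐ − rₚ) / (rₐ + rₚ).
e = (3.75197e+11 − 4.6735e+10) / (3.75197e+11 + 4.6735e+10) = 3.28462e+11 / 4.21932e+11 ≈ 0.7785.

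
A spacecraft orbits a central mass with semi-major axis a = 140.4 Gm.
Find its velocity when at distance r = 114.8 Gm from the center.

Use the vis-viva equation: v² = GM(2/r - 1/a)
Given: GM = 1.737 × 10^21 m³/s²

Convert to SI: a = 140.4 Gm = 1.404e+11 m; r = 114.8 Gm = 1.148e+11 m.
Vis-viva: v = √(GM · (2/r − 1/a)).
2/r − 1/a = 2/1.148e+11 − 1/1.404e+11 = 1.02991e-11 m⁻¹.
v = √(1.737e+21 · 1.02991e-11) m/s ≈ 1.338e+05 m/s = 133.8 km/s.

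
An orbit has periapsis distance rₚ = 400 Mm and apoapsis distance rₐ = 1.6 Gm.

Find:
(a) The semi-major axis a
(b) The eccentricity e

Convert to SI: rₚ = 400 Mm = 4e+08 m; rₐ = 1.6 Gm = 1.6e+09 m.
(a) a = (rₚ + rₐ) / 2 = (4e+08 + 1.6e+09) / 2 ≈ 1e+09 m = 1 Gm.
(b) e = (rₐ − rₚ) / (rₐ + rₚ) = (1.6e+09 − 4e+08) / (1.6e+09 + 4e+08) ≈ 0.6.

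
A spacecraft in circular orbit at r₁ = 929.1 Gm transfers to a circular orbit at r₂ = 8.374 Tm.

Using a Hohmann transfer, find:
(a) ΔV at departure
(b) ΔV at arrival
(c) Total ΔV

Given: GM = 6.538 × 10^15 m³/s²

Convert to SI: r₁ = 929.1 Gm = 9.291e+11 m; r₂ = 8.374 Tm = 8.374e+12 m.
Transfer semi-major axis: a_t = (r₁ + r₂)/2 = (9.291e+11 + 8.374e+12)/2 = 4.65155e+12 m.
Circular speeds: v₁ = √(GM/r₁) = 83.8863 m/s, v₂ = √(GM/r₂) = 27.9419 m/s.
Transfer speeds (vis-viva v² = GM(2/r − 1/a_t)): v₁ᵗ = 112.553 m/s, v₂ᵗ = 12.4879 m/s.
(a) ΔV₁ = |v₁ᵗ − v₁| ≈ 28.67 m/s = 28.67 m/s.
(b) ΔV₂ = |v₂ − v₂ᵗ| ≈ 15.45 m/s = 15.45 m/s.
(c) ΔV_total = ΔV₁ + ΔV₂ ≈ 44.12 m/s = 44.12 m/s.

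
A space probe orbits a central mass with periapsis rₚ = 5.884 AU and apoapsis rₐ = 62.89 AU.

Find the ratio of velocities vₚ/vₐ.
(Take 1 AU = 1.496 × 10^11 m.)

Convert to SI: rₚ = 5.884 AU = 8.80246e+11 m; rₐ = 62.89 AU = 9.40834e+12 m.
Conservation of angular momentum gives rₚvₚ = rₐvₐ, so vₚ/vₐ = rₐ/rₚ.
vₚ/vₐ = 9.40834e+12 / 8.80246e+11 ≈ 10.69.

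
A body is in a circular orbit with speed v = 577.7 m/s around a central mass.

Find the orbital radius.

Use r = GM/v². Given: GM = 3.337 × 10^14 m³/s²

For a circular orbit, v² = GM / r, so r = GM / v².
r = 3.337e+14 / (577.7)² m ≈ 9.999e+08 m = 999.9 Mm.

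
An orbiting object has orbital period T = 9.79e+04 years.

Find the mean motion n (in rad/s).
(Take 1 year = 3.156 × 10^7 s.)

Convert to SI: T = 9.79e+04 years = 3.08972e+12 s.
n = 2π / T.
n = 2π / 3.08972e+12 s ≈ 2.034e-12 rad/s.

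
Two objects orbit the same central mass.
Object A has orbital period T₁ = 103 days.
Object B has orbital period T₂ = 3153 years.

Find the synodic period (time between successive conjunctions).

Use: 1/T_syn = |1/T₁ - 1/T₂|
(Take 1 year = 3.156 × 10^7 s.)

Convert to SI: T₁ = 103 days = 8.8992e+06 s; T₂ = 3153 years = 9.95087e+10 s.
T_syn = |T₁ · T₂ / (T₁ − T₂)|.
T_syn = |8.8992e+06 · 9.95087e+10 / (8.8992e+06 − 9.95087e+10)| s ≈ 8.9e+06 s = 103 days.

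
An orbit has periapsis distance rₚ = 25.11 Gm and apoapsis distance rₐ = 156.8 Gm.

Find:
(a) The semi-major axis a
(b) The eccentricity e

Convert to SI: rₚ = 25.11 Gm = 2.511e+10 m; rₐ = 156.8 Gm = 1.568e+11 m.
(a) a = (rₚ + rₐ) / 2 = (2.511e+10 + 1.568e+11) / 2 ≈ 9.096e+10 m = 90.95 Gm.
(b) e = (rₐ − rₚ) / (rₐ + rₚ) = (1.568e+11 − 2.511e+10) / (1.568e+11 + 2.511e+10) ≈ 0.7239.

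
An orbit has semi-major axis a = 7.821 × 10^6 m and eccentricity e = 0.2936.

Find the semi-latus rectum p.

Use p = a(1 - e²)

p = a (1 − e²).
p = 7.821e+06 · (1 − (0.2936)²) = 7.821e+06 · 0.913799 ≈ 7.147e+06 m = 7.147 × 10^6 m.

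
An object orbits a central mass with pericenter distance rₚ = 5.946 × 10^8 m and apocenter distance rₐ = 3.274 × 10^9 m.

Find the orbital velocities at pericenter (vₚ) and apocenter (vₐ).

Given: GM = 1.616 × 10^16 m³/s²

Use the vis-viva equation v² = GM(2/r − 1/a) with a = (rₚ + rₐ)/2 = (5.946e+08 + 3.274e+09)/2 = 1.9343e+09 m.
vₚ = √(GM · (2/rₚ − 1/a)) = √(1.616e+16 · (2/5.946e+08 − 1/1.9343e+09)) m/s ≈ 6782 m/s = 6.782 km/s.
vₐ = √(GM · (2/rₐ − 1/a)) = √(1.616e+16 · (2/3.274e+09 − 1/1.9343e+09)) m/s ≈ 1232 m/s = 1.232 km/s.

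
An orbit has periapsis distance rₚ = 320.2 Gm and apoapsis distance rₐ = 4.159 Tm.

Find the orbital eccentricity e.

Convert to SI: rₚ = 320.2 Gm = 3.202e+11 m; rₐ = 4.159 Tm = 4.159e+12 m.
e = (rₐ − rₚ) / (rₐ + rₚ).
e = (4.159e+12 − 3.202e+11) / (4.159e+12 + 3.202e+11) = 3.8388e+12 / 4.4792e+12 ≈ 0.857.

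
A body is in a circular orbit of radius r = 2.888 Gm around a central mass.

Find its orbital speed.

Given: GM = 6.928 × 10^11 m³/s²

Convert to SI: r = 2.888 Gm = 2.888e+09 m.
For a circular orbit, gravity supplies the centripetal force, so v = √(GM / r).
v = √(6.928e+11 / 2.888e+09) m/s ≈ 15.49 m/s = 15.49 m/s.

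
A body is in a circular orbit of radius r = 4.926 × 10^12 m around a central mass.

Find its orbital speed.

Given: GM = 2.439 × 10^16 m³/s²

For a circular orbit, gravity supplies the centripetal force, so v = √(GM / r).
v = √(2.439e+16 / 4.926e+12) m/s ≈ 70.37 m/s = 70.37 m/s.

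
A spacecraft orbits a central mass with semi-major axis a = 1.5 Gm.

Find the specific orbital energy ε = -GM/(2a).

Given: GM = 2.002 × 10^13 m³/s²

Convert to SI: a = 1.5 Gm = 1.5e+09 m.
ε = −GM / (2a).
ε = −2.002e+13 / (2 · 1.5e+09) J/kg ≈ -6673 J/kg = -6.673 kJ/kg.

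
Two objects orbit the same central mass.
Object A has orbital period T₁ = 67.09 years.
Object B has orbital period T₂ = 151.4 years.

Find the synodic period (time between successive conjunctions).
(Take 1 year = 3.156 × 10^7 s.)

Convert to SI: T₁ = 67.09 years = 2.11736e+09 s; T₂ = 151.4 years = 4.77818e+09 s.
T_syn = |T₁ · T₂ / (T₁ − T₂)|.
T_syn = |2.11736e+09 · 4.77818e+09 / (2.11736e+09 − 4.77818e+09)| s ≈ 3.802e+09 s = 120.5 years.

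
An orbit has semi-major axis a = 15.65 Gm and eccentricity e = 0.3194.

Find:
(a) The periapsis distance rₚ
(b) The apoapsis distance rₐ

Convert to SI: a = 15.65 Gm = 1.565e+10 m.
(a) rₚ = a(1 − e) = 1.565e+10 · (1 − 0.3194) = 1.565e+10 · 0.6806 ≈ 1.065e+10 m = 10.65 Gm.
(b) rₐ = a(1 + e) = 1.565e+10 · (1 + 0.3194) = 1.565e+10 · 1.3194 ≈ 2.065e+10 m = 20.65 Gm.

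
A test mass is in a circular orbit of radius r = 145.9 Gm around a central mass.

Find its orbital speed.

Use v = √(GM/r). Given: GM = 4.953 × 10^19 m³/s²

Convert to SI: r = 145.9 Gm = 1.459e+11 m.
For a circular orbit, gravity supplies the centripetal force, so v = √(GM / r).
v = √(4.953e+19 / 1.459e+11) m/s ≈ 1.842e+04 m/s = 18.42 km/s.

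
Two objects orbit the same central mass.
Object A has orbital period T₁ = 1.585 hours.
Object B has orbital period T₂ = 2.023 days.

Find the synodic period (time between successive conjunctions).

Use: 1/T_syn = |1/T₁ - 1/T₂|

Convert to SI: T₁ = 1.585 hours = 5706 s; T₂ = 2.023 days = 174787 s.
T_syn = |T₁ · T₂ / (T₁ − T₂)|.
T_syn = |5706 · 174787 / (5706 − 174787)| s ≈ 5899 s = 1.638 hours.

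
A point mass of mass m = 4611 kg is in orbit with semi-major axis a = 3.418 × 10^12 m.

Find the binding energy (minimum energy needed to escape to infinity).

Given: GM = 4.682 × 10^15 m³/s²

Total orbital energy is E = −GMm/(2a); binding energy is E_bind = −E = GMm/(2a).
E_bind = 4.682e+15 · 4611 / (2 · 3.418e+12) J ≈ 3.158e+06 J = 3.158 MJ.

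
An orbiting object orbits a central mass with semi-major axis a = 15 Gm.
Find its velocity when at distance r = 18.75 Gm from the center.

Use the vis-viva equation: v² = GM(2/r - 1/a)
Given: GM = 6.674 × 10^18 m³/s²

Convert to SI: a = 15 Gm = 1.5e+10 m; r = 18.75 Gm = 1.875e+10 m.
Vis-viva: v = √(GM · (2/r − 1/a)).
2/r − 1/a = 2/1.875e+10 − 1/1.5e+10 = 4e-11 m⁻¹.
v = √(6.674e+18 · 4e-11) m/s ≈ 1.634e+04 m/s = 16.34 km/s.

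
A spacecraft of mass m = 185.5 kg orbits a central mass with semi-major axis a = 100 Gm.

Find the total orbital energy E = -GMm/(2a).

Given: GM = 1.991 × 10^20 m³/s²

Convert to SI: a = 100 Gm = 1e+11 m.
E = −GMm / (2a).
E = −1.991e+20 · 185.5 / (2 · 1e+11) J ≈ -1.847e+11 J = -184.7 GJ.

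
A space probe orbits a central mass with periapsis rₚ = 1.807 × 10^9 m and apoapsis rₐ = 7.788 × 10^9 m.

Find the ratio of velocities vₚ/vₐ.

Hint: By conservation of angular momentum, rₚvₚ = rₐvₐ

Conservation of angular momentum gives rₚvₚ = rₐvₐ, so vₚ/vₐ = rₐ/rₚ.
vₚ/vₐ = 7.788e+09 / 1.807e+09 ≈ 4.31.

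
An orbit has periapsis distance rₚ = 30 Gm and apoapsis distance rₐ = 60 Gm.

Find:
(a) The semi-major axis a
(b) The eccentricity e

Convert to SI: rₚ = 30 Gm = 3e+10 m; rₐ = 60 Gm = 6e+10 m.
(a) a = (rₚ + rₐ) / 2 = (3e+10 + 6e+10) / 2 ≈ 4.5e+10 m = 45 Gm.
(b) e = (rₐ − rₚ) / (rₐ + rₚ) = (6e+10 − 3e+10) / (6e+10 + 3e+10) ≈ 0.3333.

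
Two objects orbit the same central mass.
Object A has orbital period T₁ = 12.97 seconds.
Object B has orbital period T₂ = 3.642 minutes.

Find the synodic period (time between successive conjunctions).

Convert to SI: T₂ = 3.642 minutes = 218.52 s.
T_syn = |T₁ · T₂ / (T₁ − T₂)|.
T_syn = |12.97 · 218.52 / (12.97 − 218.52)| s ≈ 13.79 s = 13.79 seconds.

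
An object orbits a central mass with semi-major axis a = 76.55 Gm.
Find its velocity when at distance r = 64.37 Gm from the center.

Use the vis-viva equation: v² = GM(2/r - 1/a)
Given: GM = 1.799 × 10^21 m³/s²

Convert to SI: a = 76.55 Gm = 7.655e+10 m; r = 64.37 Gm = 6.437e+10 m.
Vis-viva: v = √(GM · (2/r − 1/a)).
2/r − 1/a = 2/6.437e+10 − 1/7.655e+10 = 1.8007e-11 m⁻¹.
v = √(1.799e+21 · 1.8007e-11) m/s ≈ 1.8e+05 m/s = 180 km/s.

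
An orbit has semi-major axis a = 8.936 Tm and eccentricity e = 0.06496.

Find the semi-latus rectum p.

Convert to SI: a = 8.936 Tm = 8.936e+12 m.
p = a (1 − e²).
p = 8.936e+12 · (1 − (0.06496)²) = 8.936e+12 · 0.99578 ≈ 8.898e+12 m = 8.898 Tm.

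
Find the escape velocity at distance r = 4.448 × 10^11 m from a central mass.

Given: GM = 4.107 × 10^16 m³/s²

Escape velocity comes from setting total energy to zero: ½v² − GM/r = 0 ⇒ v_esc = √(2GM / r).
v_esc = √(2 · 4.107e+16 / 4.448e+11) m/s ≈ 429.7 m/s = 429.7 m/s.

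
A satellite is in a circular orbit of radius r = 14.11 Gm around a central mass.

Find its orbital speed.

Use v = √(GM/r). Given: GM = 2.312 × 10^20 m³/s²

Convert to SI: r = 14.11 Gm = 1.411e+10 m.
For a circular orbit, gravity supplies the centripetal force, so v = √(GM / r).
v = √(2.312e+20 / 1.411e+10) m/s ≈ 1.28e+05 m/s = 128 km/s.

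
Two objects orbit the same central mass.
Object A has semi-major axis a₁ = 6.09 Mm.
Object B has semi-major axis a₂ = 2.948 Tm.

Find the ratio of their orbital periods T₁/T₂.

Convert to SI: a₁ = 6.09 Mm = 6.09e+06 m; a₂ = 2.948 Tm = 2.948e+12 m.
From Kepler's third law, (T₁/T₂)² = (a₁/a₂)³, so T₁/T₂ = (a₁/a₂)^(3/2).
a₁/a₂ = 6.09e+06 / 2.948e+12 = 2.06581e-06.
T₁/T₂ = (2.06581e-06)^(3/2) ≈ 2.969e-09.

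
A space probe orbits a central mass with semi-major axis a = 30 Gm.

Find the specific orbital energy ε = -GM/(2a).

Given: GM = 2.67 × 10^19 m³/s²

Convert to SI: a = 30 Gm = 3e+10 m.
ε = −GM / (2a).
ε = −2.67e+19 / (2 · 3e+10) J/kg ≈ -4.45e+08 J/kg = -445 MJ/kg.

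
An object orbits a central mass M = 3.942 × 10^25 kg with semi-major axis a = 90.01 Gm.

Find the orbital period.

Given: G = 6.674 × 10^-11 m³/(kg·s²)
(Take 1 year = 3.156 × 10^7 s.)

Convert to SI: a = 90.01 Gm = 9.001e+10 m.
GM = G · M = 6.674e-11 · 3.942e+25 = 2.63089e+15 m³/s².
Kepler's third law: T = 2π √(a³ / GM).
Substituting a = 9.001e+10 m and GM = 2.63089e+15 m³/s²:
T = 2π √((9.001e+10)³ / 2.63089e+15) s
T ≈ 3.308e+09 s = 104.8 years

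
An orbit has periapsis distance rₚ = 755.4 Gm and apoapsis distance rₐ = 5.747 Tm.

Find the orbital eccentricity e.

Convert to SI: rₚ = 755.4 Gm = 7.554e+11 m; rₐ = 5.747 Tm = 5.747e+12 m.
e = (rₐ − rₚ) / (rₐ + rₚ).
e = (5.747e+12 − 7.554e+11) / (5.747e+12 + 7.554e+11) = 4.9916e+12 / 6.5024e+12 ≈ 0.7677.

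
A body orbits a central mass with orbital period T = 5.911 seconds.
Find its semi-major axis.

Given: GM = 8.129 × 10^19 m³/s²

Invert Kepler's third law: a = (GM · T² / (4π²))^(1/3).
Substituting T = 5.911 s and GM = 8.129e+19 m³/s²:
a = (8.129e+19 · (5.911)² / (4π²))^(1/3) m
a ≈ 4.159e+06 m = 4.159 Mm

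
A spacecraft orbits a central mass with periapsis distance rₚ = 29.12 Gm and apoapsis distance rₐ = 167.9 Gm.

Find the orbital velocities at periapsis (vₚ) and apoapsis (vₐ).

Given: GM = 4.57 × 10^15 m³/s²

Convert to SI: rₚ = 29.12 Gm = 2.912e+10 m; rₐ = 167.9 Gm = 1.679e+11 m.
Use the vis-viva equation v² = GM(2/r − 1/a) with a = (rₚ + rₐ)/2 = (2.912e+10 + 1.679e+11)/2 = 9.851e+10 m.
vₚ = √(GM · (2/rₚ − 1/a)) = √(4.57e+15 · (2/2.912e+10 − 1/9.851e+10)) m/s ≈ 517.2 m/s = 517.2 m/s.
vₐ = √(GM · (2/rₐ − 1/a)) = √(4.57e+15 · (2/1.679e+11 − 1/9.851e+10)) m/s ≈ 89.7 m/s = 89.7 m/s.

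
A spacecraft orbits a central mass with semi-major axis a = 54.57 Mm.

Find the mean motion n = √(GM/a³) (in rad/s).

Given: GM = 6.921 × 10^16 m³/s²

Convert to SI: a = 54.57 Mm = 5.457e+07 m.
n = √(GM / a³).
n = √(6.921e+16 / (5.457e+07)³) rad/s ≈ 0.0006526 rad/s.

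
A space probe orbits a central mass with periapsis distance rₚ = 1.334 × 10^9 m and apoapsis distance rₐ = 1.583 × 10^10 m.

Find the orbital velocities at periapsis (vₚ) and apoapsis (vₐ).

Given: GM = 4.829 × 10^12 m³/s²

Use the vis-viva equation v² = GM(2/r − 1/a) with a = (rₚ + rₐ)/2 = (1.334e+09 + 1.583e+10)/2 = 8.582e+09 m.
vₚ = √(GM · (2/rₚ − 1/a)) = √(4.829e+12 · (2/1.334e+09 − 1/8.582e+09)) m/s ≈ 81.71 m/s = 81.71 m/s.
vₐ = √(GM · (2/rₐ − 1/a)) = √(4.829e+12 · (2/1.583e+10 − 1/8.582e+09)) m/s ≈ 6.886 m/s = 6.886 m/s.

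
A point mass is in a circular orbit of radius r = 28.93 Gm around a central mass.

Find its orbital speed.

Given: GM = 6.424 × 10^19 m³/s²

Convert to SI: r = 28.93 Gm = 2.893e+10 m.
For a circular orbit, gravity supplies the centripetal force, so v = √(GM / r).
v = √(6.424e+19 / 2.893e+10) m/s ≈ 4.712e+04 m/s = 47.12 km/s.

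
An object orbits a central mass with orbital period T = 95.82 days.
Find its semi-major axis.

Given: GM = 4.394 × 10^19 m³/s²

Convert to SI: T = 95.82 days = 8.27885e+06 s.
Invert Kepler's third law: a = (GM · T² / (4π²))^(1/3).
Substituting T = 8.27885e+06 s and GM = 4.394e+19 m³/s²:
a = (4.394e+19 · (8.27885e+06)² / (4π²))^(1/3) m
a ≈ 4.241e+10 m = 42.41 Gm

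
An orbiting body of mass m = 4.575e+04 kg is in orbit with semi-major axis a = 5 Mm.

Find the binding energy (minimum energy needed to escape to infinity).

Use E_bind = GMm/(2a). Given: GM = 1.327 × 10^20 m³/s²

Convert to SI: a = 5 Mm = 5e+06 m.
Total orbital energy is E = −GMm/(2a); binding energy is E_bind = −E = GMm/(2a).
E_bind = 1.327e+20 · 4.575e+04 / (2 · 5e+06) J ≈ 6.071e+17 J = 607.1 PJ.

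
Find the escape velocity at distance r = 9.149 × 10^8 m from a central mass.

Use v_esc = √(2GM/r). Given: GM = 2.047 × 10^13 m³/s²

Escape velocity comes from setting total energy to zero: ½v² − GM/r = 0 ⇒ v_esc = √(2GM / r).
v_esc = √(2 · 2.047e+13 / 9.149e+08) m/s ≈ 211.5 m/s = 211.5 m/s.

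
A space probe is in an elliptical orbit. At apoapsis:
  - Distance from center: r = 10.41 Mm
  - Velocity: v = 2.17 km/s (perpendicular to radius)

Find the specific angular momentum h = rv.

Convert to SI: r = 10.41 Mm = 1.041e+07 m; v = 2.17 km/s = 2170 m/s.
With v perpendicular to r, h = r · v.
h = 1.041e+07 · 2170 m²/s ≈ 2.259e+10 m²/s.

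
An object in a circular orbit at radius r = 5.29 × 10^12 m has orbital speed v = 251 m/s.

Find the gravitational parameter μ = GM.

For a circular orbit v² = GM/r, so GM = v² · r.
GM = (251)² · 5.29e+12 m³/s² ≈ 3.333e+17 m³/s² = 3.333 × 10^17 m³/s².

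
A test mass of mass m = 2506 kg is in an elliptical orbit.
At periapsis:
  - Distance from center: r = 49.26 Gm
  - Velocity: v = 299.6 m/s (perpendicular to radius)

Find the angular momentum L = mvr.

Convert to SI: r = 49.26 Gm = 4.926e+10 m.
Since v is perpendicular to r, L = m · v · r.
L = 2506 · 299.6 · 4.926e+10 kg·m²/s ≈ 3.698e+16 kg·m²/s.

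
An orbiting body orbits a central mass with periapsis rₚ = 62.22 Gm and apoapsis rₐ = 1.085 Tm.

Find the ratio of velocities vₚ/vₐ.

Convert to SI: rₚ = 62.22 Gm = 6.222e+10 m; rₐ = 1.085 Tm = 1.085e+12 m.
Conservation of angular momentum gives rₚvₚ = rₐvₐ, so vₚ/vₐ = rₐ/rₚ.
vₚ/vₐ = 1.085e+12 / 6.222e+10 ≈ 17.44.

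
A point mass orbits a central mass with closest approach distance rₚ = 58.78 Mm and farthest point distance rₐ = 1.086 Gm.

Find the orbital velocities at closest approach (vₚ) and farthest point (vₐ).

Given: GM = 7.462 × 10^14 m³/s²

Convert to SI: rₚ = 58.78 Mm = 5.878e+07 m; rₐ = 1.086 Gm = 1.086e+09 m.
Use the vis-viva equation v² = GM(2/r − 1/a) with a = (rₚ + rₐ)/2 = (5.878e+07 + 1.086e+09)/2 = 5.7239e+08 m.
vₚ = √(GM · (2/rₚ − 1/a)) = √(7.462e+14 · (2/5.878e+07 − 1/5.7239e+08)) m/s ≈ 4908 m/s = 4.908 km/s.
vₐ = √(GM · (2/rₐ − 1/a)) = √(7.462e+14 · (2/1.086e+09 − 1/5.7239e+08)) m/s ≈ 265.6 m/s = 265.6 m/s.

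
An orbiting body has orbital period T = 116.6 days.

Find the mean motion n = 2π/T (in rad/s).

Convert to SI: T = 116.6 days = 1.00742e+07 s.
n = 2π / T.
n = 2π / 1.00742e+07 s ≈ 6.237e-07 rad/s.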